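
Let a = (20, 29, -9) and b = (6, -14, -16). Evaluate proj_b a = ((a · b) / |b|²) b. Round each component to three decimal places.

(-1.746, 4.074, 4.656)

a · b = 20·6 + 29·(-14) + (-9)·(-16) = 120 - 406 + 144 = -142
|b|² = 36 + 196 + 256 = 488
proj_b a = (-142/488) · (6, -14, -16) ≈ (-1.746, 4.074, 4.656)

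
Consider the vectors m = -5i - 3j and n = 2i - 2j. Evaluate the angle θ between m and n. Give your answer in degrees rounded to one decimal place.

m · n = (-5)·2 + (-3)·(-2) = -10 + 6 = -4
|m|² = 25 + 9 = 34,  |m| = √34 ≈ 5.830952
|n|² = 4 + 4 = 8,  |n| = √8 ≈ 2.828427
cos θ = -4 / (5.830952 · 2.828427) ≈ -0.24254
θ = arccos(-0.24254) ≈ 104.0°

104.0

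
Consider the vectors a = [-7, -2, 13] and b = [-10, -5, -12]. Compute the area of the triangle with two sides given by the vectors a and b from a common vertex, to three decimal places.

116.127

i: (-2)·(-12) - 13·(-5) = 24 - (-65) = 89
j: 13·(-10) - (-7)·(-12) = -130 - 84 = -214
k: (-7)·(-5) - (-2)·(-10) = 35 - 20 = 15
a × b = (89, -214, 15)
|a × b| = √(89² + (-214)² + 15²) = √53942 ≈ 232.2542
area = ½ · 232.2542 ≈ 116.127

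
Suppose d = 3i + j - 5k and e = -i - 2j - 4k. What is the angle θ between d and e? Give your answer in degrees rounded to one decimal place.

d · e = 3·(-1) + 1·(-2) + (-5)·(-4) = -3 - 2 + 20 = 15
|d|² = 9 + 1 + 25 = 35,  |d| = √35 ≈ 5.916080
|e|² = 1 + 4 + 16 = 21,  |e| = √21 ≈ 4.582576
cos θ = 15 / (5.916080 · 4.582576) ≈ 0.55328
θ = arccos(0.55328) ≈ 56.4°

56.4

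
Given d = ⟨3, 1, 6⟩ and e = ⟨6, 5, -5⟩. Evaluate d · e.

-7

d · e = 3·6 + 1·5 + 6·(-5) = 18 + 5 - 30 = -7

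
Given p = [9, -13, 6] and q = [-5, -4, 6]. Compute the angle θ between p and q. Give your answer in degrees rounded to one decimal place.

73.2

p · q = 9·(-5) + (-13)·(-4) + 6·6 = -45 + 52 + 36 = 43
|p|² = 81 + 169 + 36 = 286,  |p| = √286 ≈ 16.911535
|q|² = 25 + 16 + 36 = 77,  |q| = √77 ≈ 8.774964
cos θ = 43 / (16.911535 · 8.774964) ≈ 0.28976
θ = arccos(0.28976) ≈ 73.2°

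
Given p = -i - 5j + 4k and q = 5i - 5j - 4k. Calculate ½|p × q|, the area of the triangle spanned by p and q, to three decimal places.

26.249

i: (-5)·(-4) - 4·(-5) = 20 - (-20) = 40
j: 4·5 - (-1)·(-4) = 20 - 4 = 16
k: (-1)·(-5) - (-5)·5 = 5 - (-25) = 30
p × q = (40, 16, 30)
|p × q| = √(40² + 16² + 30²) = √2756 ≈ 52.4976
area = ½ · 52.4976 ≈ 26.249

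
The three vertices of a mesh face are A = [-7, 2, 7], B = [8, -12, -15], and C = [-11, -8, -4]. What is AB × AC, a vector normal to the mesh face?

AB = (15, -14, -22)
AC = (-4, -10, -11)
i: (-14)·(-11) - (-22)·(-10) = 154 - 220 = -66
j: (-22)·(-4) - 15·(-11) = 88 - (-165) = 253
k: 15·(-10) - (-14)·(-4) = -150 - 56 = -206
AB × AC = (-66, 253, -206)

(-66, 253, -206)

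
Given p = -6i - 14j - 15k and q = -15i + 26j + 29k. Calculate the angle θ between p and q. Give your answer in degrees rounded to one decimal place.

142.6

p · q = (-6)·(-15) + (-14)·26 + (-15)·29 = 90 - 364 - 435 = -709
|p|² = 36 + 196 + 225 = 457,  |p| = √457 ≈ 21.377558
|q|² = 225 + 676 + 841 = 1742,  |q| = √1742 ≈ 41.737274
cos θ = -709 / (21.377558 · 41.737274) ≈ -0.79463
θ = arccos(-0.79463) ≈ 142.6°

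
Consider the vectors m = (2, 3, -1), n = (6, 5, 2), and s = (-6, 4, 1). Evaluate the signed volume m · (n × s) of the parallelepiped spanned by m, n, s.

-114

n × s:
i: 5·1 - 2·4 = 5 - 8 = -3
j: 2·(-6) - 6·1 = -12 - 6 = -18
k: 6·4 - 5·(-6) = 24 - (-30) = 54
n × s = (-3, -18, 54)
m · (n × s) = 2·(-3) + 3·(-18) + (-1)·54 = -6 - 54 - 54 = -114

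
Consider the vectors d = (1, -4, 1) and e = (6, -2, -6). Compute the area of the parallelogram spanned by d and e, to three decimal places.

36.111

i: (-4)·(-6) - 1·(-2) = 24 - (-2) = 26
j: 1·6 - 1·(-6) = 6 - (-6) = 12
k: 1·(-2) - (-4)·6 = -2 - (-24) = 22
d × e = (26, 12, 22)
|d × e| = √(26² + 12² + 22²) = √1304 ≈ 36.1109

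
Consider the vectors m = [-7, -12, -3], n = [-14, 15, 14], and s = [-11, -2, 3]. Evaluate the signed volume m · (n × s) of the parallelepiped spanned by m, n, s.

254

n × s:
i: 15·3 - 14·(-2) = 45 - (-28) = 73
j: 14·(-11) - (-14)·3 = -154 - (-42) = -112
k: (-14)·(-2) - 15·(-11) = 28 - (-165) = 193
n × s = (73, -112, 193)
m · (n × s) = (-7)·73 + (-12)·(-112) + (-3)·193 = -511 + 1344 - 579 = 254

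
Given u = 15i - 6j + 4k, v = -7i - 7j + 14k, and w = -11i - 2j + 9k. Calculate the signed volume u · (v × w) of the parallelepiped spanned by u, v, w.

-231

v × w:
i: (-7)·9 - 14·(-2) = -63 - (-28) = -35
j: 14·(-11) - (-7)·9 = -154 - (-63) = -91
k: (-7)·(-2) - (-7)·(-11) = 14 - 77 = -63
v × w = (-35, -91, -63)
u · (v × w) = 15·(-35) + (-6)·(-91) + 4·(-63) = -525 + 546 - 252 = -231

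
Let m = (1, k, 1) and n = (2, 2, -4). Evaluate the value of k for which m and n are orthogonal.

1

m · n = 1·2 + k·2 + 1·(-4) = -2 + 2k
Set equal to 0: 2k = 2, so k = 1.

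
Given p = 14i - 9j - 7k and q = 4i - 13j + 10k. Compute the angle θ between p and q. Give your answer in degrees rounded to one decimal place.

p · q = 14·4 + (-9)·(-13) + (-7)·10 = 56 + 117 - 70 = 103
|p|² = 196 + 81 + 49 = 326,  |p| = √326 ≈ 18.055470
|q|² = 16 + 169 + 100 = 285,  |q| = √285 ≈ 16.881943
cos θ = 103 / (18.055470 · 16.881943) ≈ 0.33791
θ = arccos(0.33791) ≈ 70.3°

70.3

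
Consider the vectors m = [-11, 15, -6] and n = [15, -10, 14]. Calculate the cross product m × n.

(150, 64, -115)

i: 15·14 - (-6)·(-10) = 210 - 60 = 150
j: (-6)·15 - (-11)·14 = -90 - (-154) = 64
k: (-11)·(-10) - 15·15 = 110 - 225 = -115
m × n = (150, 64, -115)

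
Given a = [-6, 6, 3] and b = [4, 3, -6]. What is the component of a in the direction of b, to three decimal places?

-3.073

a · b = (-6)·4 + 6·3 + 3·(-6) = -24 + 18 - 18 = -24
|b| = √(16 + 9 + 36) = √61 ≈ 7.8102
comp_b a = -24 / √61 ≈ -3.073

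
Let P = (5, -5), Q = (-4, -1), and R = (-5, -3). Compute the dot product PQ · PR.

PQ = Q − P = (-9, 4)
PR = R − P = (-10, 2)
PQ · PR = (-9)·(-10) + 4·2 = 90 + 8 = 98

98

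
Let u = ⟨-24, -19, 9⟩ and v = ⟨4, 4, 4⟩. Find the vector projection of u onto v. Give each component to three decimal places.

u · v = (-24)·4 + (-19)·4 + 9·4 = -96 - 76 + 36 = -136
|v|² = 16 + 16 + 16 = 48
proj_v u = (-136/48) · (4, 4, 4) ≈ (-11.333, -11.333, -11.333)

(-11.333, -11.333, -11.333)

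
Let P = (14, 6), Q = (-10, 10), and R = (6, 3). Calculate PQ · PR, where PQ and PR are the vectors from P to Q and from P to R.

PQ = Q − P = (-24, 4)
PR = R − P = (-8, -3)
PQ · PR = (-24)·(-8) + 4·(-3) = 192 - 12 = 180

180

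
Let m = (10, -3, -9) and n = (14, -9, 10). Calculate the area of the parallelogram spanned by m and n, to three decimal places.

256.322

i: (-3)·10 - (-9)·(-9) = -30 - 81 = -111
j: (-9)·14 - 10·10 = -126 - 100 = -226
k: 10·(-9) - (-3)·14 = -90 - (-42) = -48
m × n = (-111, -226, -48)
|m × n| = √((-111)² + (-226)² + (-48)²) = √65701 ≈ 256.3221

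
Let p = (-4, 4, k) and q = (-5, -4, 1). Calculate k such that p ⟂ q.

p · q = (-4)·(-5) + 4·(-4) + k·1 = 4 + 1k
Set equal to 0: 1k = -4, so k = -4.

-4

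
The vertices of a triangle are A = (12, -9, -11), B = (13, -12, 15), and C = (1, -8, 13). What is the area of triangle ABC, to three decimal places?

163.346

AB = (1, -3, 26),  AC = (-11, 1, 24)
i: (-3)·24 - 26·1 = -72 - 26 = -98
j: 26·(-11) - 1·24 = -286 - 24 = -310
k: 1·1 - (-3)·(-11) = 1 - 33 = -32
AB × AC = (-98, -310, -32)
|AB × AC| = √106728 ≈ 326.6925
area = ½ · 326.6925 ≈ 163.346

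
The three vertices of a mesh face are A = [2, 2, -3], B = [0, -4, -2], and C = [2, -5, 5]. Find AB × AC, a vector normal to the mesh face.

(-41, 16, 14)

AB = (-2, -6, 1)
AC = (0, -7, 8)
i: (-6)·8 - 1·(-7) = -48 - (-7) = -41
j: 1·0 - (-2)·8 = 0 - (-16) = 16
k: (-2)·(-7) - (-6)·0 = 14 - 0 = 14
AB × AC = (-41, 16, 14)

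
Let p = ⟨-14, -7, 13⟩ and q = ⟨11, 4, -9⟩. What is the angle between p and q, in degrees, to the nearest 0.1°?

p · q = (-14)·11 + (-7)·4 + 13·(-9) = -154 - 28 - 117 = -299
|p|² = 196 + 49 + 169 = 414,  |p| = √414 ≈ 20.346990
|q|² = 121 + 16 + 81 = 218,  |q| = √218 ≈ 14.764823
cos θ = -299 / (20.346990 · 14.764823) ≈ -0.99527
θ = arccos(-0.99527) ≈ 174.4°

174.4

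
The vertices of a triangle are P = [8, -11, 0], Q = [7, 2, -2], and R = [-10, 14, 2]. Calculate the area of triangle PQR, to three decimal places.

112.806

PQ = (-1, 13, -2),  PR = (-18, 25, 2)
i: 13·2 - (-2)·25 = 26 - (-50) = 76
j: (-2)·(-18) - (-1)·2 = 36 - (-2) = 38
k: (-1)·25 - 13·(-18) = -25 - (-234) = 209
PQ × PR = (76, 38, 209)
|PQ × PR| = √50901 ≈ 225.6125
area = ½ · 225.6125 ≈ 112.806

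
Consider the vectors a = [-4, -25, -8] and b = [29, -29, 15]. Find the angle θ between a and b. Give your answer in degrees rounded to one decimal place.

65.1

a · b = (-4)·29 + (-25)·(-29) + (-8)·15 = -116 + 725 - 120 = 489
|a|² = 16 + 625 + 64 = 705,  |a| = √705 ≈ 26.551836
|b|² = 841 + 841 + 225 = 1907,  |b| = √1907 ≈ 43.669211
cos θ = 489 / (26.551836 · 43.669211) ≈ 0.42173
θ = arccos(0.42173) ≈ 65.1°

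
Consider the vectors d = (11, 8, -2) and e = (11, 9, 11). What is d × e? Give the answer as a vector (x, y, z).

(106, -143, 11)

i: 8·11 - (-2)·9 = 88 - (-18) = 106
j: (-2)·11 - 11·11 = -22 - 121 = -143
k: 11·9 - 8·11 = 99 - 88 = 11
d × e = (106, -143, 11)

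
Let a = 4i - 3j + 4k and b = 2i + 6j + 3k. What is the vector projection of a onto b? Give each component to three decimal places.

a · b = 4·2 + (-3)·6 + 4·3 = 8 - 18 + 12 = 2
|b|² = 4 + 36 + 9 = 49
proj_b a = (2/49) · (2, 6, 3) ≈ (0.082, 0.245, 0.122)

(0.082, 0.245, 0.122)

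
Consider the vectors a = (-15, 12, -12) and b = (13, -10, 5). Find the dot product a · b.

a · b = (-15)·13 + 12·(-10) + (-12)·5 = -195 - 120 - 60 = -375

-375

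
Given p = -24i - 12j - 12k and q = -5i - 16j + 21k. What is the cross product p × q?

i: (-12)·21 - (-12)·(-16) = -252 - 192 = -444
j: (-12)·(-5) - (-24)·21 = 60 - (-504) = 564
k: (-24)·(-16) - (-12)·(-5) = 384 - 60 = 324
p × q = (-444, 564, 324)

(-444, 564, 324)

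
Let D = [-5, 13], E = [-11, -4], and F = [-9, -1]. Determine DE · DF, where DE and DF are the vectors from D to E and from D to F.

DE = E − D = (-6, -17)
DF = F − D = (-4, -14)
DE · DF = (-6)·(-4) + (-17)·(-14) = 24 + 238 = 262

262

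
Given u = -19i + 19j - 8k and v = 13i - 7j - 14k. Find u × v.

(-322, -370, -114)

i: 19·(-14) - (-8)·(-7) = -266 - 56 = -322
j: (-8)·13 - (-19)·(-14) = -104 - 266 = -370
k: (-19)·(-7) - 19·13 = 133 - 247 = -114
u × v = (-322, -370, -114)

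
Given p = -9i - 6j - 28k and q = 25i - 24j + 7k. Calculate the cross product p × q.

i: (-6)·7 - (-28)·(-24) = -42 - 672 = -714
j: (-28)·25 - (-9)·7 = -700 - (-63) = -637
k: (-9)·(-24) - (-6)·25 = 216 - (-150) = 366
p × q = (-714, -637, 366)

(-714, -637, 366)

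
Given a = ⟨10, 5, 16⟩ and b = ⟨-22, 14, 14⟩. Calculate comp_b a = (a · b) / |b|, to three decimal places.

2.500

a · b = 10·(-22) + 5·14 + 16·14 = -220 + 70 + 224 = 74
|b| = √(484 + 196 + 196) = √876 ≈ 29.5973
comp_b a = 74 / √876 ≈ 2.500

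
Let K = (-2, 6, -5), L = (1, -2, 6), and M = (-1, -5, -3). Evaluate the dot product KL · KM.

KL = L − K = (3, -8, 11)
KM = M − K = (1, -11, 2)
KL · KM = 3·1 + (-8)·(-11) + 11·2 = 3 + 88 + 22 = 113

113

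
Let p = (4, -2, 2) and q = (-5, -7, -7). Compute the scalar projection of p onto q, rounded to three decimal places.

-1.803

p · q = 4·(-5) + (-2)·(-7) + 2·(-7) = -20 + 14 - 14 = -20
|q| = √(25 + 49 + 49) = √123 ≈ 11.0905
comp_q p = -20 / √123 ≈ -1.803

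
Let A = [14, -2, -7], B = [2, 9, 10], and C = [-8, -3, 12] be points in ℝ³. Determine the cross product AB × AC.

(226, -146, 254)

AB = (-12, 11, 17)
AC = (-22, -1, 19)
i: 11·19 - 17·(-1) = 209 - (-17) = 226
j: 17·(-22) - (-12)·19 = -374 - (-228) = -146
k: (-12)·(-1) - 11·(-22) = 12 - (-242) = 254
AB × AC = (226, -146, 254)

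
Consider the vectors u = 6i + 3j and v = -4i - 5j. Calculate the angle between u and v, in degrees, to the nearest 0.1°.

155.2

u · v = 6·(-4) + 3·(-5) = -24 - 15 = -39
|u|² = 36 + 9 = 45,  |u| = √45 ≈ 6.708204
|v|² = 16 + 25 = 41,  |v| = √41 ≈ 6.403124
cos θ = -39 / (6.708204 · 6.403124) ≈ -0.90796
θ = arccos(-0.90796) ≈ 155.2°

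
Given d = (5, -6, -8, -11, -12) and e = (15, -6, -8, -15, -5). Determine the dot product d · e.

d · e = 5·15 + (-6)·(-6) + (-8)·(-8) + (-11)·(-15) + (-12)·(-5) = 75 + 36 + 64 + 165 + 60 = 400

400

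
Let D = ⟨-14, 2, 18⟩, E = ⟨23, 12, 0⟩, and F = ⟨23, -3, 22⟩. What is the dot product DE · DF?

DE = E − D = (37, 10, -18)
DF = F − D = (37, -5, 4)
DE · DF = 37·37 + 10·(-5) + (-18)·4 = 1369 - 50 - 72 = 1247

1247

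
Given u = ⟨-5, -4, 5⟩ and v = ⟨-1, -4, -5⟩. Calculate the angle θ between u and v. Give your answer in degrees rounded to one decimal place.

94.4

u · v = (-5)·(-1) + (-4)·(-4) + 5·(-5) = 5 + 16 - 25 = -4
|u|² = 25 + 16 + 25 = 66,  |u| = √66 ≈ 8.124038
|v|² = 1 + 16 + 25 = 42,  |v| = √42 ≈ 6.480741
cos θ = -4 / (8.124038 · 6.480741) ≈ -0.07597
θ = arccos(-0.07597) ≈ 94.4°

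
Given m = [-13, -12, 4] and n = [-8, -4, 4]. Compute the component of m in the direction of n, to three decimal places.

17.146

m · n = (-13)·(-8) + (-12)·(-4) + 4·4 = 104 + 48 + 16 = 168
|n| = √(64 + 16 + 16) = √96 ≈ 9.7980
comp_n m = 168 / √96 ≈ 17.146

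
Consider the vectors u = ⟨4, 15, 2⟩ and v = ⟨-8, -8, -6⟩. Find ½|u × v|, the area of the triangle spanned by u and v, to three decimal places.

i: 15·(-6) - 2·(-8) = -90 - (-16) = -74
j: 2·(-8) - 4·(-6) = -16 - (-24) = 8
k: 4·(-8) - 15·(-8) = -32 - (-120) = 88
u × v = (-74, 8, 88)
|u × v| = √((-74)² + 8² + 88²) = √13284 ≈ 115.2562
area = ½ · 115.2562 ≈ 57.628

57.628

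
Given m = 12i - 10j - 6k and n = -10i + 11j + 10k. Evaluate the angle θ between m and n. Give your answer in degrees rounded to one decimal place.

m · n = 12·(-10) + (-10)·11 + (-6)·10 = -120 - 110 - 60 = -290
|m|² = 144 + 100 + 36 = 280,  |m| = √280 ≈ 16.733201
|n|² = 100 + 121 + 100 = 321,  |n| = √321 ≈ 17.916473
cos θ = -290 / (16.733201 · 17.916473) ≈ -0.96731
θ = arccos(-0.96731) ≈ 165.3°

165.3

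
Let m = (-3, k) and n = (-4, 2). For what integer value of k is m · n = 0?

-6

m · n = (-3)·(-4) + k·2 = 12 + 2k
Set equal to 0: 2k = -12, so k = -6.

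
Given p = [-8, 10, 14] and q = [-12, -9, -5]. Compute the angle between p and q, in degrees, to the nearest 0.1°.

p · q = (-8)·(-12) + 10·(-9) + 14·(-5) = 96 - 90 - 70 = -64
|p|² = 64 + 100 + 196 = 360,  |p| = √360 ≈ 18.973666
|q|² = 144 + 81 + 25 = 250,  |q| = √250 ≈ 15.811388
cos θ = -64 / (18.973666 · 15.811388) ≈ -0.21333
θ = arccos(-0.21333) ≈ 102.3°

102.3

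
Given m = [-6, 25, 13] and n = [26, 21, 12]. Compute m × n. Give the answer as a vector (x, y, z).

(27, 410, -776)

i: 25·12 - 13·21 = 300 - 273 = 27
j: 13·26 - (-6)·12 = 338 - (-72) = 410
k: (-6)·21 - 25·26 = -126 - 650 = -776
m × n = (27, 410, -776)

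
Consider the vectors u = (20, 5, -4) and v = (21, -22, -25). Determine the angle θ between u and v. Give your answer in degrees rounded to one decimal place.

60.3

u · v = 20·21 + 5·(-22) + (-4)·(-25) = 420 - 110 + 100 = 410
|u|² = 400 + 25 + 16 = 441,  |u| = √441 ≈ 21.000000
|v|² = 441 + 484 + 625 = 1550,  |v| = √1550 ≈ 39.370039
cos θ = 410 / (21.000000 · 39.370039) ≈ 0.49591
θ = arccos(0.49591) ≈ 60.3°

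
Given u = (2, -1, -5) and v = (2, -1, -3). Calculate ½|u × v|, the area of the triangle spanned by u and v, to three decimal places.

2.236

i: (-1)·(-3) - (-5)·(-1) = 3 - 5 = -2
j: (-5)·2 - 2·(-3) = -10 - (-6) = -4
k: 2·(-1) - (-1)·2 = -2 - (-2) = 0
u × v = (-2, -4, 0)
|u × v| = √((-2)² + (-4)² + 0²) = √20 ≈ 4.4721
area = ½ · 4.4721 ≈ 2.236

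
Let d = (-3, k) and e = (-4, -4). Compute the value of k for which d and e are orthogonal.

d · e = (-3)·(-4) + k·(-4) = 12 - 4k
Set equal to 0: -4k = -12, so k = 3.

3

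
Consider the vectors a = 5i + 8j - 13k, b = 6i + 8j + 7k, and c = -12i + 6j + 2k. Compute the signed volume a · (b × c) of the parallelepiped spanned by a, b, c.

-2614

b × c:
i: 8·2 - 7·6 = 16 - 42 = -26
j: 7·(-12) - 6·2 = -84 - 12 = -96
k: 6·6 - 8·(-12) = 36 - (-96) = 132
b × c = (-26, -96, 132)
a · (b × c) = 5·(-26) + 8·(-96) + (-13)·132 = -130 - 768 - 1716 = -2614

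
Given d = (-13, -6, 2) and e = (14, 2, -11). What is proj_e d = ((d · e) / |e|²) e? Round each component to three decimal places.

(-9.421, -1.346, 7.402)

d · e = (-13)·14 + (-6)·2 + 2·(-11) = -182 - 12 - 22 = -216
|e|² = 196 + 4 + 121 = 321
proj_e d = (-216/321) · (14, 2, -11) ≈ (-9.421, -1.346, 7.402)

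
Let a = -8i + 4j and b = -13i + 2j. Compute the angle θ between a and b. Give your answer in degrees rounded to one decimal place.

17.8

a · b = (-8)·(-13) + 4·2 = 104 + 8 = 112
|a|² = 64 + 16 = 80,  |a| = √80 ≈ 8.944272
|b|² = 169 + 4 = 173,  |b| = √173 ≈ 13.152946
cos θ = 112 / (8.944272 · 13.152946) ≈ 0.95203
θ = arccos(0.95203) ≈ 17.8°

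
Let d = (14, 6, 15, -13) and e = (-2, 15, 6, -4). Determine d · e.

204

d · e = 14·(-2) + 6·15 + 15·6 + (-13)·(-4) = -28 + 90 + 90 + 52 = 204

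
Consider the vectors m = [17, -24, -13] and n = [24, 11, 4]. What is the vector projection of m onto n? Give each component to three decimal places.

m · n = 17·24 + (-24)·11 + (-13)·4 = 408 - 264 - 52 = 92
|n|² = 576 + 121 + 16 = 713
proj_n m = (92/713) · (24, 11, 4) ≈ (3.097, 1.419, 0.516)

(3.097, 1.419, 0.516)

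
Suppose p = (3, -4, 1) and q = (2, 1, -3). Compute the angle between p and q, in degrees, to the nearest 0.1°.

93.0

p · q = 3·2 + (-4)·1 + 1·(-3) = 6 - 4 - 3 = -1
|p|² = 9 + 16 + 1 = 26,  |p| = √26 ≈ 5.099020
|q|² = 4 + 1 + 9 = 14,  |q| = √14 ≈ 3.741657
cos θ = -1 / (5.099020 · 3.741657) ≈ -0.05241
θ = arccos(-0.05241) ≈ 93.0°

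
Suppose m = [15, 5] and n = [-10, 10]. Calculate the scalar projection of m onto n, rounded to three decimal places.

-7.071

m · n = 15·(-10) + 5·10 = -150 + 50 = -100
|n| = √(100 + 100) = √200 ≈ 14.1421
comp_n m = -100 / √200 ≈ -7.071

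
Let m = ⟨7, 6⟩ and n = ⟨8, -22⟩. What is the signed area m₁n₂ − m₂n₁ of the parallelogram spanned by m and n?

-202

7·(-22) - 6·8 = -154 - 48 = -202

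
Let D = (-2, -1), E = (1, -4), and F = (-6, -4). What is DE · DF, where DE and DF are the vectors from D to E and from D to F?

-3

DE = E − D = (3, -3)
DF = F − D = (-4, -3)
DE · DF = 3·(-4) + (-3)·(-3) = -12 + 9 = -3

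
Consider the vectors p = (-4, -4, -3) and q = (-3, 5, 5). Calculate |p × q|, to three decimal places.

43.474

i: (-4)·5 - (-3)·5 = -20 - (-15) = -5
j: (-3)·(-3) - (-4)·5 = 9 - (-20) = 29
k: (-4)·5 - (-4)·(-3) = -20 - 12 = -32
p × q = (-5, 29, -32)
|p × q| = √((-5)² + 29² + (-32)²) = √1890 ≈ 43.4741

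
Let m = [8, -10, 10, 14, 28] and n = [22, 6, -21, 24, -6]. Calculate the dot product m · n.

m · n = 8·22 + (-10)·6 + 10·(-21) + 14·24 + 28·(-6) = 176 - 60 - 210 + 336 - 168 = 74

74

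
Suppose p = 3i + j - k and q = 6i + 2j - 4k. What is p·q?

24

p · q = 3·6 + 1·2 + (-1)·(-4) = 18 + 2 + 4 = 24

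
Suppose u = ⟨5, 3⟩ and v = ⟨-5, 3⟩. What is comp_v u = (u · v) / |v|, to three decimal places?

-2.744

u · v = 5·(-5) + 3·3 = -25 + 9 = -16
|v| = √(25 + 9) = √34 ≈ 5.8310
comp_v u = -16 / √34 ≈ -2.744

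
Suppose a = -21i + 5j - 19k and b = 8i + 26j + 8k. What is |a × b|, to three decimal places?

i: 5·8 - (-19)·26 = 40 - (-494) = 534
j: (-19)·8 - (-21)·8 = -152 - (-168) = 16
k: (-21)·26 - 5·8 = -546 - 40 = -586
a × b = (534, 16, -586)
|a × b| = √(534² + 16² + (-586)²) = √628808 ≈ 792.9741

792.974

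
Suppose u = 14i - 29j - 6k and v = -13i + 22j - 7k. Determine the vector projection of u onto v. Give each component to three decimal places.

u · v = 14·(-13) + (-29)·22 + (-6)·(-7) = -182 - 638 + 42 = -778
|v|² = 169 + 484 + 49 = 702
proj_v u = (-778/702) · (-13, 22, -7) ≈ (14.407, -24.382, 7.758)

(14.407, -24.382, 7.758)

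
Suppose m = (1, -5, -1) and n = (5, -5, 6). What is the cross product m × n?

(-35, -11, 20)

i: (-5)·6 - (-1)·(-5) = -30 - 5 = -35
j: (-1)·5 - 1·6 = -5 - 6 = -11
k: 1·(-5) - (-5)·5 = -5 - (-25) = 20
m × n = (-35, -11, 20)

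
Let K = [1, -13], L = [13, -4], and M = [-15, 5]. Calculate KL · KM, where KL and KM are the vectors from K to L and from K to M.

KL = L − K = (12, 9)
KM = M − K = (-16, 18)
KL · KM = 12·(-16) + 9·18 = -192 + 162 = -30

-30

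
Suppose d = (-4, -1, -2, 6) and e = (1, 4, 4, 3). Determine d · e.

2

d · e = (-4)·1 + (-1)·4 + (-2)·4 + 6·3 = -4 - 4 - 8 + 18 = 2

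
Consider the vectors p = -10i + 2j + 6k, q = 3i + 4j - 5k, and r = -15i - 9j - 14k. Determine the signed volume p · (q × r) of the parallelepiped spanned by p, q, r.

q × r:
i: 4·(-14) - (-5)·(-9) = -56 - 45 = -101
j: (-5)·(-15) - 3·(-14) = 75 - (-42) = 117
k: 3·(-9) - 4·(-15) = -27 - (-60) = 33
q × r = (-101, 117, 33)
p · (q × r) = (-10)·(-101) + 2·117 + 6·33 = 1010 + 234 + 198 = 1442

1442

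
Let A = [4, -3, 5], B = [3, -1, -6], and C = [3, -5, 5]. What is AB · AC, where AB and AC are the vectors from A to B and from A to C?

AB = B − A = (-1, 2, -11)
AC = C − A = (-1, -2, 0)
AB · AC = (-1)·(-1) + 2·(-2) + (-11)·0 = 1 - 4 + 0 = -3

-3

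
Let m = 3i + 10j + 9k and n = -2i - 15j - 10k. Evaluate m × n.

i: 10·(-10) - 9·(-15) = -100 - (-135) = 35
j: 9·(-2) - 3·(-10) = -18 - (-30) = 12
k: 3·(-15) - 10·(-2) = -45 - (-20) = -25
m × n = (35, 12, -25)

(35, 12, -25)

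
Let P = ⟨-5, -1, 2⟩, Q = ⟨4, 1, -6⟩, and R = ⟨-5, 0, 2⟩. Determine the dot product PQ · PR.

2

PQ = Q − P = (9, 2, -8)
PR = R − P = (0, 1, 0)
PQ · PR = 9·0 + 2·1 + (-8)·0 = 0 + 2 + 0 = 2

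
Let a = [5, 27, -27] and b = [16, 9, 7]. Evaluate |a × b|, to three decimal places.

i: 27·7 - (-27)·9 = 189 - (-243) = 432
j: (-27)·16 - 5·7 = -432 - 35 = -467
k: 5·9 - 27·16 = 45 - 432 = -387
a × b = (432, -467, -387)
|a × b| = √(432² + (-467)² + (-387)²) = √554482 ≈ 744.6355

744.635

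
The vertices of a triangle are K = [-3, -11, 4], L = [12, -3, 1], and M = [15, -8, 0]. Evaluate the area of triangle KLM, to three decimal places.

50.907

KL = (15, 8, -3),  KM = (18, 3, -4)
i: 8·(-4) - (-3)·3 = -32 - (-9) = -23
j: (-3)·18 - 15·(-4) = -54 - (-60) = 6
k: 15·3 - 8·18 = 45 - 144 = -99
KL × KM = (-23, 6, -99)
|KL × KM| = √10366 ≈ 101.8136
area = ½ · 101.8136 ≈ 50.907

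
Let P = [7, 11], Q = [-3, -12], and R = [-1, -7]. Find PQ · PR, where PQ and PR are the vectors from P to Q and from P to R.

PQ = Q − P = (-10, -23)
PR = R − P = (-8, -18)
PQ · PR = (-10)·(-8) + (-23)·(-18) = 80 + 414 = 494

494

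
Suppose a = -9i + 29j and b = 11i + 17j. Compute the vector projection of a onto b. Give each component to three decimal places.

a · b = (-9)·11 + 29·17 = -99 + 493 = 394
|b|² = 121 + 289 = 410
proj_b a = (394/410) · (11, 17) ≈ (10.571, 16.337)

(10.571, 16.337)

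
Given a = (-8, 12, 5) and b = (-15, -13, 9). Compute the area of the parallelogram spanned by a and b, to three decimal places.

i: 12·9 - 5·(-13) = 108 - (-65) = 173
j: 5·(-15) - (-8)·9 = -75 - (-72) = -3
k: (-8)·(-13) - 12·(-15) = 104 - (-180) = 284
a × b = (173, -3, 284)
|a × b| = √(173² + (-3)² + 284²) = √110594 ≈ 332.5568

332.557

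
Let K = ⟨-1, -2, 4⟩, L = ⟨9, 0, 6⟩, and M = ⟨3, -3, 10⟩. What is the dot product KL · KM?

50

KL = L − K = (10, 2, 2)
KM = M − K = (4, -1, 6)
KL · KM = 10·4 + 2·(-1) + 2·6 = 40 - 2 + 12 = 50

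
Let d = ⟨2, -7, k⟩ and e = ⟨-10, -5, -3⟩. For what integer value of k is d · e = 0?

5

d · e = 2·(-10) + (-7)·(-5) + k·(-3) = 15 - 3k
Set equal to 0: -3k = -15, so k = 5.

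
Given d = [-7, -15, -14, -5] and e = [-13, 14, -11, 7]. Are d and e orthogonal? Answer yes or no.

yes

d · e = (-7)·(-13) + (-15)·14 + (-14)·(-11) + (-5)·7 = 91 - 210 + 154 - 35 = 0
Zero, so the vectors are orthogonal.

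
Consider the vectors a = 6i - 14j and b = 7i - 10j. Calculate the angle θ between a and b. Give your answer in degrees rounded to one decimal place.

11.8

a · b = 6·7 + (-14)·(-10) = 42 + 140 = 182
|a|² = 36 + 196 = 232,  |a| = √232 ≈ 15.231546
|b|² = 49 + 100 = 149,  |b| = √149 ≈ 12.206556
cos θ = 182 / (15.231546 · 12.206556) ≈ 0.97889
θ = arccos(0.97889) ≈ 11.8°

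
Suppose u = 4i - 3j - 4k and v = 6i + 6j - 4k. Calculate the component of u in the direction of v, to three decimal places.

u · v = 4·6 + (-3)·6 + (-4)·(-4) = 24 - 18 + 16 = 22
|v| = √(36 + 36 + 16) = √88 ≈ 9.3808
comp_v u = 22 / √88 ≈ 2.345

2.345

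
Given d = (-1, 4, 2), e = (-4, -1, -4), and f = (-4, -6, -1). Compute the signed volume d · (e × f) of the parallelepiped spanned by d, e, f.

111

e × f:
i: (-1)·(-1) - (-4)·(-6) = 1 - 24 = -23
j: (-4)·(-4) - (-4)·(-1) = 16 - 4 = 12
k: (-4)·(-6) - (-1)·(-4) = 24 - 4 = 20
e × f = (-23, 12, 20)
d · (e × f) = (-1)·(-23) + 4·12 + 2·20 = 23 + 48 + 40 = 111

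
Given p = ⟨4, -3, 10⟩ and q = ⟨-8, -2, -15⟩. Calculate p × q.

i: (-3)·(-15) - 10·(-2) = 45 - (-20) = 65
j: 10·(-8) - 4·(-15) = -80 - (-60) = -20
k: 4·(-2) - (-3)·(-8) = -8 - 24 = -32
p × q = (65, -20, -32)

(65, -20, -32)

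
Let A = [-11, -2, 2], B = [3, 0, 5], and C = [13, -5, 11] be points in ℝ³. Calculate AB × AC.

(27, -54, -90)

AB = (14, 2, 3)
AC = (24, -3, 9)
i: 2·9 - 3·(-3) = 18 - (-9) = 27
j: 3·24 - 14·9 = 72 - 126 = -54
k: 14·(-3) - 2·24 = -42 - 48 = -90
AB × AC = (27, -54, -90)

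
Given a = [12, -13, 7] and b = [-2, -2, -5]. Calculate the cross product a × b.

(79, 46, -50)

i: (-13)·(-5) - 7·(-2) = 65 - (-14) = 79
j: 7·(-2) - 12·(-5) = -14 - (-60) = 46
k: 12·(-2) - (-13)·(-2) = -24 - 26 = -50
a × b = (79, 46, -50)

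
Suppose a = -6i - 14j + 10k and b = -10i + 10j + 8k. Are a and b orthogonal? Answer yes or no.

a · b = (-6)·(-10) + (-14)·10 + 10·8 = 60 - 140 + 80 = 0
Zero, so the vectors are orthogonal.

yes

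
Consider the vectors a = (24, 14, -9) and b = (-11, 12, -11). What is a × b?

i: 14·(-11) - (-9)·12 = -154 - (-108) = -46
j: (-9)·(-11) - 24·(-11) = 99 - (-264) = 363
k: 24·12 - 14·(-11) = 288 - (-154) = 442
a × b = (-46, 363, 442)

(-46, 363, 442)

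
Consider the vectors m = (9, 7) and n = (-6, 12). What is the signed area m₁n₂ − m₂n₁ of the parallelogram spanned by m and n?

150

9·12 - 7·(-6) = 108 - (-42) = 150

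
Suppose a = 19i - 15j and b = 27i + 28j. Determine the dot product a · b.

93

a · b = 19·27 + (-15)·28 = 513 - 420 = 93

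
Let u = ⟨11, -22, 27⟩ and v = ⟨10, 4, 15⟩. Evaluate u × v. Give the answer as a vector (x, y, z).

i: (-22)·15 - 27·4 = -330 - 108 = -438
j: 27·10 - 11·15 = 270 - 165 = 105
k: 11·4 - (-22)·10 = 44 - (-220) = 264
u × v = (-438, 105, 264)

(-438, 105, 264)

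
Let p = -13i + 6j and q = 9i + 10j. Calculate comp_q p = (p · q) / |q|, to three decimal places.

p · q = (-13)·9 + 6·10 = -117 + 60 = -57
|q| = √(81 + 100) = √181 ≈ 13.4536
comp_q p = -57 / √181 ≈ -4.237

-4.237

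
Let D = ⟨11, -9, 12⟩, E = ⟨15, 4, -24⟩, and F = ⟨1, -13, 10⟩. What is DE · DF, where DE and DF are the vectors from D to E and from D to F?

DE = E − D = (4, 13, -36)
DF = F − D = (-10, -4, -2)
DE · DF = 4·(-10) + 13·(-4) + (-36)·(-2) = -40 - 52 + 72 = -20

-20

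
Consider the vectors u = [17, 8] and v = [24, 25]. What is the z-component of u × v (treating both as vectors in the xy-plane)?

233

17·25 - 8·24 = 425 - 192 = 233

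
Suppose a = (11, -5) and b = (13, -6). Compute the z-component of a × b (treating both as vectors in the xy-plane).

11·(-6) - (-5)·13 = -66 - (-65) = -1

-1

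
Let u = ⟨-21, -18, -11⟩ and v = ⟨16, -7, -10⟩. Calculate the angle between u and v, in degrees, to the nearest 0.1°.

u · v = (-21)·16 + (-18)·(-7) + (-11)·(-10) = -336 + 126 + 110 = -100
|u|² = 441 + 324 + 121 = 886,  |u| = √886 ≈ 29.765752
|v|² = 256 + 49 + 100 = 405,  |v| = √405 ≈ 20.124612
cos θ = -100 / (29.765752 · 20.124612) ≈ -0.16694
θ = arccos(-0.16694) ≈ 99.6°

99.6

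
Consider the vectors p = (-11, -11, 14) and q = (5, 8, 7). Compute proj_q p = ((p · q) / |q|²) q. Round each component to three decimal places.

(-1.630, -2.609, -2.283)

p · q = (-11)·5 + (-11)·8 + 14·7 = -55 - 88 + 98 = -45
|q|² = 25 + 64 + 49 = 138
proj_q p = (-45/138) · (5, 8, 7) ≈ (-1.630, -2.609, -2.283)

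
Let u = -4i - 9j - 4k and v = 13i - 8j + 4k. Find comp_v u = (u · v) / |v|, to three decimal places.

u · v = (-4)·13 + (-9)·(-8) + (-4)·4 = -52 + 72 - 16 = 4
|v| = √(169 + 64 + 16) = √249 ≈ 15.7797
comp_v u = 4 / √249 ≈ 0.253

0.253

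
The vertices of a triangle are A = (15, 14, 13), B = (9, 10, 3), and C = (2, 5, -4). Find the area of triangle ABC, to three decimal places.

AB = (-6, -4, -10),  AC = (-13, -9, -17)
i: (-4)·(-17) - (-10)·(-9) = 68 - 90 = -22
j: (-10)·(-13) - (-6)·(-17) = 130 - 102 = 28
k: (-6)·(-9) - (-4)·(-13) = 54 - 52 = 2
AB × AC = (-22, 28, 2)
|AB × AC| = √1272 ≈ 35.6651
area = ½ · 35.6651 ≈ 17.833

17.833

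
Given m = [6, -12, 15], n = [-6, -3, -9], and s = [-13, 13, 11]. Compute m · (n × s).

-3447

n × s:
i: (-3)·11 - (-9)·13 = -33 - (-117) = 84
j: (-9)·(-13) - (-6)·11 = 117 - (-66) = 183
k: (-6)·13 - (-3)·(-13) = -78 - 39 = -117
n × s = (84, 183, -117)
m · (n × s) = 6·84 + (-12)·183 + 15·(-117) = 504 - 2196 - 1755 = -3447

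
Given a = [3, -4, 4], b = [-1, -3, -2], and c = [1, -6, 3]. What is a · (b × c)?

-31

b × c:
i: (-3)·3 - (-2)·(-6) = -9 - 12 = -21
j: (-2)·1 - (-1)·3 = -2 - (-3) = 1
k: (-1)·(-6) - (-3)·1 = 6 - (-3) = 9
b × c = (-21, 1, 9)
a · (b × c) = 3·(-21) + (-4)·1 + 4·9 = -63 - 4 + 36 = -31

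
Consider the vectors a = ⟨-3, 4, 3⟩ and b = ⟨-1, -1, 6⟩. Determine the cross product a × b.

(27, 15, 7)

i: 4·6 - 3·(-1) = 24 - (-3) = 27
j: 3·(-1) - (-3)·6 = -3 - (-18) = 15
k: (-3)·(-1) - 4·(-1) = 3 - (-4) = 7
a × b = (27, 15, 7)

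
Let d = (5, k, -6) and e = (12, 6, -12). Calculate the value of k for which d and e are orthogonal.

-22

d · e = 5·12 + k·6 + (-6)·(-12) = 132 + 6k
Set equal to 0: 6k = -132, so k = -22.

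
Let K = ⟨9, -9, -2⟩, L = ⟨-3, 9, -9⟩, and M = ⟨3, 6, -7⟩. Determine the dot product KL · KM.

KL = L − K = (-12, 18, -7)
KM = M − K = (-6, 15, -5)
KL · KM = (-12)·(-6) + 18·15 + (-7)·(-5) = 72 + 270 + 35 = 377

377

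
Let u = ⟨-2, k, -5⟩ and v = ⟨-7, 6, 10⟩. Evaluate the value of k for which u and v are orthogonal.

u · v = (-2)·(-7) + k·6 + (-5)·10 = -36 + 6k
Set equal to 0: 6k = 36, so k = 6.

6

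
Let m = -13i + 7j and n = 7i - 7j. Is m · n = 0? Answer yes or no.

no

m · n = (-13)·7 + 7·(-7) = -91 - 49 = -140
Nonzero, so the vectors are not orthogonal.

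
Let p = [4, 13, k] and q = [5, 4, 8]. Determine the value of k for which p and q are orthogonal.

-9

p · q = 4·5 + 13·4 + k·8 = 72 + 8k
Set equal to 0: 8k = -72, so k = -9.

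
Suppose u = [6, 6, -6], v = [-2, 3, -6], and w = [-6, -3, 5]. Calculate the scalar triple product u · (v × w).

114

v × w:
i: 3·5 - (-6)·(-3) = 15 - 18 = -3
j: (-6)·(-6) - (-2)·5 = 36 - (-10) = 46
k: (-2)·(-3) - 3·(-6) = 6 - (-18) = 24
v × w = (-3, 46, 24)
u · (v × w) = 6·(-3) + 6·46 + (-6)·24 = -18 + 276 - 144 = 114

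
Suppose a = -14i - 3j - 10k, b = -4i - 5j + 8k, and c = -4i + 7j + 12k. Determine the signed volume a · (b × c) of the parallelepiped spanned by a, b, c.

2056

b × c:
i: (-5)·12 - 8·7 = -60 - 56 = -116
j: 8·(-4) - (-4)·12 = -32 - (-48) = 16
k: (-4)·7 - (-5)·(-4) = -28 - 20 = -48
b × c = (-116, 16, -48)
a · (b × c) = (-14)·(-116) + (-3)·16 + (-10)·(-48) = 1624 - 48 + 480 = 2056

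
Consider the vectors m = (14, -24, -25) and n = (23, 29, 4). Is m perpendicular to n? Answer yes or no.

no

m · n = 14·23 + (-24)·29 + (-25)·4 = 322 - 696 - 100 = -474
Nonzero, so the vectors are not orthogonal.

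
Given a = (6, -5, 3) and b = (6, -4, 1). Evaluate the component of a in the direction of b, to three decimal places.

a · b = 6·6 + (-5)·(-4) + 3·1 = 36 + 20 + 3 = 59
|b| = √(36 + 16 + 1) = √53 ≈ 7.2801
comp_b a = 59 / √53 ≈ 8.104

8.104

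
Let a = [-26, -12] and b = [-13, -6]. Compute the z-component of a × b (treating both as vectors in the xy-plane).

(-26)·(-6) - (-12)·(-13) = 156 - 156 = 0

0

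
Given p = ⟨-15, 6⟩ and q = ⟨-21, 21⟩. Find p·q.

p · q = (-15)·(-21) + 6·21 = 315 + 126 = 441

441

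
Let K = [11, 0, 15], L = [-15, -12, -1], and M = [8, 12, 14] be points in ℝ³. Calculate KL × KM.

(204, 22, -348)

KL = (-26, -12, -16)
KM = (-3, 12, -1)
i: (-12)·(-1) - (-16)·12 = 12 - (-192) = 204
j: (-16)·(-3) - (-26)·(-1) = 48 - 26 = 22
k: (-26)·12 - (-12)·(-3) = -312 - 36 = -348
KL × KM = (204, 22, -348)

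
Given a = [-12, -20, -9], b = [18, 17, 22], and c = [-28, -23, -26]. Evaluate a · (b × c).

b × c:
i: 17·(-26) - 22·(-23) = -442 - (-506) = 64
j: 22·(-28) - 18·(-26) = -616 - (-468) = -148
k: 18·(-23) - 17·(-28) = -414 - (-476) = 62
b × c = (64, -148, 62)
a · (b × c) = (-12)·64 + (-20)·(-148) + (-9)·62 = -768 + 2960 - 558 = 1634

1634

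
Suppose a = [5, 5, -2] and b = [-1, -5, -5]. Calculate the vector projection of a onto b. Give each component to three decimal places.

a · b = 5·(-1) + 5·(-5) + (-2)·(-5) = -5 - 25 + 10 = -20
|b|² = 1 + 25 + 25 = 51
proj_b a = (-20/51) · (-1, -5, -5) ≈ (0.392, 1.961, 1.961)

(0.392, 1.961, 1.961)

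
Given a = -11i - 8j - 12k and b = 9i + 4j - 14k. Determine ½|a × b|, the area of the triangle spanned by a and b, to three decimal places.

i: (-8)·(-14) - (-12)·4 = 112 - (-48) = 160
j: (-12)·9 - (-11)·(-14) = -108 - 154 = -262
k: (-11)·4 - (-8)·9 = -44 - (-72) = 28
a × b = (160, -262, 28)
|a × b| = √(160² + (-262)² + 28²) = √95028 ≈ 308.2661
area = ½ · 308.2661 ≈ 154.133

154.133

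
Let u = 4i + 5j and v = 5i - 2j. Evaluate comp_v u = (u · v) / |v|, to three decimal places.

1.857

u · v = 4·5 + 5·(-2) = 20 - 10 = 10
|v| = √(25 + 4) = √29 ≈ 5.3852
comp_v u = 10 / √29 ≈ 1.857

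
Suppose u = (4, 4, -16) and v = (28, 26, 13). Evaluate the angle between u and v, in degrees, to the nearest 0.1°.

u · v = 4·28 + 4·26 + (-16)·13 = 112 + 104 - 208 = 8
|u|² = 16 + 16 + 256 = 288,  |u| = √288 ≈ 16.970563
|v|² = 784 + 676 + 169 = 1629,  |v| = √1629 ≈ 40.360872
cos θ = 8 / (16.970563 · 40.360872) ≈ 0.01168
θ = arccos(0.01168) ≈ 89.3°

89.3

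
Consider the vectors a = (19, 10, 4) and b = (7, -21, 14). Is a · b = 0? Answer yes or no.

no

a · b = 19·7 + 10·(-21) + 4·14 = 133 - 210 + 56 = -21
Nonzero, so the vectors are not orthogonal.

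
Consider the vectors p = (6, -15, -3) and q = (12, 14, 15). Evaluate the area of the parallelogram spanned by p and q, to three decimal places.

345.052

i: (-15)·15 - (-3)·14 = -225 - (-42) = -183
j: (-3)·12 - 6·15 = -36 - 90 = -126
k: 6·14 - (-15)·12 = 84 - (-180) = 264
p × q = (-183, -126, 264)
|p × q| = √((-183)² + (-126)² + 264²) = √119061 ≈ 345.0522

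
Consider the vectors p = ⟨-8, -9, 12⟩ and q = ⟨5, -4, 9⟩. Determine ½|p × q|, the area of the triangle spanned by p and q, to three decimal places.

i: (-9)·9 - 12·(-4) = -81 - (-48) = -33
j: 12·5 - (-8)·9 = 60 - (-72) = 132
k: (-8)·(-4) - (-9)·5 = 32 - (-45) = 77
p × q = (-33, 132, 77)
|p × q| = √((-33)² + 132² + 77²) = √24442 ≈ 156.3394
area = ½ · 156.3394 ≈ 78.170

78.170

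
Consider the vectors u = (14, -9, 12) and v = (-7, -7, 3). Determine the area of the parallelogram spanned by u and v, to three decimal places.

i: (-9)·3 - 12·(-7) = -27 - (-84) = 57
j: 12·(-7) - 14·3 = -84 - 42 = -126
k: 14·(-7) - (-9)·(-7) = -98 - 63 = -161
u × v = (57, -126, -161)
|u × v| = √(57² + (-126)² + (-161)²) = √45046 ≈ 212.2404

212.240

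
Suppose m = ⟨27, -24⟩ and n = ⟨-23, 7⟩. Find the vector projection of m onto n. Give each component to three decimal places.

(31.396, -9.555)

m · n = 27·(-23) + (-24)·7 = -621 - 168 = -789
|n|² = 529 + 49 = 578
proj_n m = (-789/578) · (-23, 7) ≈ (31.396, -9.555)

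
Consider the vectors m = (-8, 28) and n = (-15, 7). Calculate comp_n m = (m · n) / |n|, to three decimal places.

19.090

m · n = (-8)·(-15) + 28·7 = 120 + 196 = 316
|n| = √(225 + 49) = √274 ≈ 16.5529
comp_n m = 316 / √274 ≈ 19.090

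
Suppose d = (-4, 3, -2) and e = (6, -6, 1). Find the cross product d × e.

(-9, -8, 6)

i: 3·1 - (-2)·(-6) = 3 - 12 = -9
j: (-2)·6 - (-4)·1 = -12 - (-4) = -8
k: (-4)·(-6) - 3·6 = 24 - 18 = 6
d × e = (-9, -8, 6)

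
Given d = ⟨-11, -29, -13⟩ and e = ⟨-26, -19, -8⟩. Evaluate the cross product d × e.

i: (-29)·(-8) - (-13)·(-19) = 232 - 247 = -15
j: (-13)·(-26) - (-11)·(-8) = 338 - 88 = 250
k: (-11)·(-19) - (-29)·(-26) = 209 - 754 = -545
d × e = (-15, 250, -545)

(-15, 250, -545)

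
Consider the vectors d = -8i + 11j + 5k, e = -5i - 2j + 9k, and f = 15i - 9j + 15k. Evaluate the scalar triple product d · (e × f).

e × f:
i: (-2)·15 - 9·(-9) = -30 - (-81) = 51
j: 9·15 - (-5)·15 = 135 - (-75) = 210
k: (-5)·(-9) - (-2)·15 = 45 - (-30) = 75
e × f = (51, 210, 75)
d · (e × f) = (-8)·51 + 11·210 + 5·75 = -408 + 2310 + 375 = 2277

2277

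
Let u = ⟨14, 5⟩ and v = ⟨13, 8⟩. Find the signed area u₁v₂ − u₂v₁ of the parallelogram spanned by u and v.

47

14·8 - 5·13 = 112 - 65 = 47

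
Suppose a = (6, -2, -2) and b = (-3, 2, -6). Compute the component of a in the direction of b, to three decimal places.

-1.429

a · b = 6·(-3) + (-2)·2 + (-2)·(-6) = -18 - 4 + 12 = -10
|b| = √(9 + 4 + 36) = √49 ≈ 7.0000
comp_b a = -10 / √49 ≈ -1.429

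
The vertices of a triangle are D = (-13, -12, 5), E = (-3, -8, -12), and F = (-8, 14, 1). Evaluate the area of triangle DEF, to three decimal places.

DE = (10, 4, -17),  DF = (5, 26, -4)
i: 4·(-4) - (-17)·26 = -16 - (-442) = 426
j: (-17)·5 - 10·(-4) = -85 - (-40) = -45
k: 10·26 - 4·5 = 260 - 20 = 240
DE × DF = (426, -45, 240)
|DE × DF| = √241101 ≈ 491.0204
area = ½ · 491.0204 ≈ 245.510

245.510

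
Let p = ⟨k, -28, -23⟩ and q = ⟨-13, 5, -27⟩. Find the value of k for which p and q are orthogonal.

p · q = k·(-13) + (-28)·5 + (-23)·(-27) = 481 - 13k
Set equal to 0: -13k = -481, so k = 37.

37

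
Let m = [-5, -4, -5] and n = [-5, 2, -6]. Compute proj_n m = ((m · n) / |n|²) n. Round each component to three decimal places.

m · n = (-5)·(-5) + (-4)·2 + (-5)·(-6) = 25 - 8 + 30 = 47
|n|² = 25 + 4 + 36 = 65
proj_n m = (47/65) · (-5, 2, -6) ≈ (-3.615, 1.446, -4.338)

(-3.615, 1.446, -4.338)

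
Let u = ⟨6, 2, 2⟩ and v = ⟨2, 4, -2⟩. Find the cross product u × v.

i: 2·(-2) - 2·4 = -4 - 8 = -12
j: 2·2 - 6·(-2) = 4 - (-12) = 16
k: 6·4 - 2·2 = 24 - 4 = 20
u × v = (-12, 16, 20)

(-12, 16, 20)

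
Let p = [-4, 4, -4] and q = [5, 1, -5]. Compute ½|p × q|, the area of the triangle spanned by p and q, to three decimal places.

i: 4·(-5) - (-4)·1 = -20 - (-4) = -16
j: (-4)·5 - (-4)·(-5) = -20 - 20 = -40
k: (-4)·1 - 4·5 = -4 - 20 = -24
p × q = (-16, -40, -24)
|p × q| = √((-16)² + (-40)² + (-24)²) = √2432 ≈ 49.3153
area = ½ · 49.3153 ≈ 24.658

24.658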